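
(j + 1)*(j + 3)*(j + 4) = j^3 + 8*j^2 + 19*j + 12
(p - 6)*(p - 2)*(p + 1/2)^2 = p^4 - 7*p^3 + 17*p^2/4 + 10*p + 3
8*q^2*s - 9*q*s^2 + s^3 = s*(-8*q + s)*(-q + s)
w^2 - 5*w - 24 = (w - 8)*(w + 3)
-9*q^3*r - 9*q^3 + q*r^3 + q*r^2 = (-3*q + r)*(3*q + r)*(q*r + q)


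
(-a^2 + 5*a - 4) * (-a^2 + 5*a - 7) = a^4 - 10*a^3 + 36*a^2 - 55*a + 28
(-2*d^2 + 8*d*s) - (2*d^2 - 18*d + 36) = -4*d^2 + 8*d*s + 18*d - 36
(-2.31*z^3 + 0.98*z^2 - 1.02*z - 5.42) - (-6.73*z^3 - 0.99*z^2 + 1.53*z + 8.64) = 4.42*z^3 + 1.97*z^2 - 2.55*z - 14.06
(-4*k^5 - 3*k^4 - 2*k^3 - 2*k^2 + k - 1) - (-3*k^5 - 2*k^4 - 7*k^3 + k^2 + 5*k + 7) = -k^5 - k^4 + 5*k^3 - 3*k^2 - 4*k - 8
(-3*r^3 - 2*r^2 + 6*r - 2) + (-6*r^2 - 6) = -3*r^3 - 8*r^2 + 6*r - 8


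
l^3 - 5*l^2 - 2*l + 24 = (l - 4)*(l - 3)*(l + 2)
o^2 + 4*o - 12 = (o - 2)*(o + 6)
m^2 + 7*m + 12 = (m + 3)*(m + 4)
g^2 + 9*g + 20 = (g + 4)*(g + 5)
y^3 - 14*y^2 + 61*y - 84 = (y - 7)*(y - 4)*(y - 3)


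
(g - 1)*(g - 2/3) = g^2 - 5*g/3 + 2/3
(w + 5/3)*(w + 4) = w^2 + 17*w/3 + 20/3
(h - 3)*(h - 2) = h^2 - 5*h + 6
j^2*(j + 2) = j^3 + 2*j^2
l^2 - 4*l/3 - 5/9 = (l - 5/3)*(l + 1/3)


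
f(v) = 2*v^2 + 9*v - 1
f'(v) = 4*v + 9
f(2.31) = 30.46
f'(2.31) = 18.24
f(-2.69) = -10.74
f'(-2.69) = -1.76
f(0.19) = 0.78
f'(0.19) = 9.76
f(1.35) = 14.80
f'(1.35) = 14.40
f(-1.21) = -8.96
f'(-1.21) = 4.16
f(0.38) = 2.71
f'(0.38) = 10.52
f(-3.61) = -7.43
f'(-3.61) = -5.44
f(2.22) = 28.84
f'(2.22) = 17.88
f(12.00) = 395.00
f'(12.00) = 57.00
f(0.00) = -1.00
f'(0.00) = 9.00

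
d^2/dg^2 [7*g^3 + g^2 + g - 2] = 42*g + 2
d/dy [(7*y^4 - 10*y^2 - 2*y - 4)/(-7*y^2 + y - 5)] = (-98*y^5 + 21*y^4 - 140*y^3 - 24*y^2 + 44*y + 14)/(49*y^4 - 14*y^3 + 71*y^2 - 10*y + 25)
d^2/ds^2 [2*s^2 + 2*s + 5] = 4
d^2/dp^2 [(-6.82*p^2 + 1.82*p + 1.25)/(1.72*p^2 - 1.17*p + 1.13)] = (-16.68056*p^3 + 101.720112*p^2 - 36.317112*p - 14.041222)/(5.088448*p^6 - 10.383984*p^5 + 17.0925*p^4 - 15.245685*p^3 + 11.229375*p^2 - 4.481919*p + 1.442897)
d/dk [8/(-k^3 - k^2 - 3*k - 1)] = 8*(3*k^2 + 2*k + 3)/(k^3 + k^2 + 3*k + 1)^2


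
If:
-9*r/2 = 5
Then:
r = -10/9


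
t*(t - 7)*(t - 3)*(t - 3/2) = t^4 - 23*t^3/2 + 36*t^2 - 63*t/2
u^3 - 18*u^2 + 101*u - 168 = (u - 8)*(u - 7)*(u - 3)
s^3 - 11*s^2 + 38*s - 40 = (s - 5)*(s - 4)*(s - 2)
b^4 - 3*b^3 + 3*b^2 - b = b*(b - 1)^3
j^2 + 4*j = j*(j + 4)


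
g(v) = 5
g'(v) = 0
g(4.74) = 5.00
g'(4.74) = 0.00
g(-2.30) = 5.00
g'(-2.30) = 0.00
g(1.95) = 5.00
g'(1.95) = 0.00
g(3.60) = 5.00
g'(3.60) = 0.00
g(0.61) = 5.00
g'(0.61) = 0.00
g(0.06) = 5.00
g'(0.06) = 0.00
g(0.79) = 5.00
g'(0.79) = 0.00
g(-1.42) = 5.00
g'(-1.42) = 0.00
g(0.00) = 5.00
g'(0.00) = 0.00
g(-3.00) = 5.00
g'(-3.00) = 0.00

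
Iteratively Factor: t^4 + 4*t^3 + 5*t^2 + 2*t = (t)*(t^3 + 4*t^2 + 5*t + 2) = t*(t + 1)*(t^2 + 3*t + 2) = t*(t + 1)*(t + 2)*(t + 1)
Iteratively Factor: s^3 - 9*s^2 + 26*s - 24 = (s - 2)*(s^2 - 7*s + 12) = (s - 3)*(s - 2)*(s - 4)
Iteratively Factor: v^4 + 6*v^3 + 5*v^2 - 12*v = (v - 1)*(v^3 + 7*v^2 + 12*v) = (v - 1)*(v + 4)*(v^2 + 3*v) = (v - 1)*(v + 3)*(v + 4)*(v)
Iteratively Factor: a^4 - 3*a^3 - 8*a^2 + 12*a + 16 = (a + 1)*(a^3 - 4*a^2 - 4*a + 16) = (a + 1)*(a + 2)*(a^2 - 6*a + 8) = (a - 2)*(a + 1)*(a + 2)*(a - 4)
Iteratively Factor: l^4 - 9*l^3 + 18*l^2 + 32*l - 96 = (l - 3)*(l^3 - 6*l^2 + 32) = (l - 4)*(l - 3)*(l^2 - 2*l - 8) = (l - 4)*(l - 3)*(l + 2)*(l - 4)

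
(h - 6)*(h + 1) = h^2 - 5*h - 6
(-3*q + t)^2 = 9*q^2 - 6*q*t + t^2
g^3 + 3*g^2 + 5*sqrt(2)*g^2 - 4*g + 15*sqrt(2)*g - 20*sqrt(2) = (g - 1)*(g + 4)*(g + 5*sqrt(2))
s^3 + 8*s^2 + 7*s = s*(s + 1)*(s + 7)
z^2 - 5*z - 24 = (z - 8)*(z + 3)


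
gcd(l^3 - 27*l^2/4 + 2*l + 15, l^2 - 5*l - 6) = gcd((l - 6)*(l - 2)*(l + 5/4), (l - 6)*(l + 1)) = l - 6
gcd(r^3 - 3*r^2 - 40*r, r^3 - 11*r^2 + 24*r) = r^2 - 8*r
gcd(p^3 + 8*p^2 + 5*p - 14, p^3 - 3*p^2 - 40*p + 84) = 1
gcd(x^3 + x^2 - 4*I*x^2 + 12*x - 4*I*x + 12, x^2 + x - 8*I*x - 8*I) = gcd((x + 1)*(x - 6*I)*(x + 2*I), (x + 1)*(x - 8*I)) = x + 1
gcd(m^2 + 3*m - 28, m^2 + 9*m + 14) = m + 7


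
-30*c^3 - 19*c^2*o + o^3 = (-5*c + o)*(2*c + o)*(3*c + o)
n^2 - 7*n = n*(n - 7)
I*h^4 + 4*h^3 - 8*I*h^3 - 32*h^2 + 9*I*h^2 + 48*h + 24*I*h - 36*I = (h - 6)*(h - 2)*(h - 3*I)*(I*h + 1)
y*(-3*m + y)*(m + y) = -3*m^2*y - 2*m*y^2 + y^3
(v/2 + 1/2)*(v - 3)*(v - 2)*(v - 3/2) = v^4/2 - 11*v^3/4 + 7*v^2/2 + 9*v/4 - 9/2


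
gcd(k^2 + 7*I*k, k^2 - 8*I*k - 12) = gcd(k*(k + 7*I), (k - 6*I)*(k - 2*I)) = 1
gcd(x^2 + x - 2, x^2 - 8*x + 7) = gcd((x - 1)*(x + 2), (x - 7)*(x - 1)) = x - 1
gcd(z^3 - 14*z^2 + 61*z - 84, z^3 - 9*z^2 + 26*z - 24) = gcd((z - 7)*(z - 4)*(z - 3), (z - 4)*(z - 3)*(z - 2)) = z^2 - 7*z + 12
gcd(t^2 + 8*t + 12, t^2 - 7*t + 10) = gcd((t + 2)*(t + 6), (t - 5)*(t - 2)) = 1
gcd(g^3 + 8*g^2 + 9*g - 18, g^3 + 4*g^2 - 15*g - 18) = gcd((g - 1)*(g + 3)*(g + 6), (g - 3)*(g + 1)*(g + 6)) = g + 6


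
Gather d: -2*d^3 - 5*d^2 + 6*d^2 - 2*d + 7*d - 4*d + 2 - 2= -2*d^3 + d^2 + d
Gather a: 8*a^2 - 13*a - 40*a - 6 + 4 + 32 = 8*a^2 - 53*a + 30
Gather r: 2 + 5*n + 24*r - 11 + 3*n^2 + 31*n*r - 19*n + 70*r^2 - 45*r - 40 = 3*n^2 - 14*n + 70*r^2 + r*(31*n - 21) - 49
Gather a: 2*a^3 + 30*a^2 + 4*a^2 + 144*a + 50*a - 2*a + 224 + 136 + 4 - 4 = 2*a^3 + 34*a^2 + 192*a + 360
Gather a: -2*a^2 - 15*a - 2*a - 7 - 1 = -2*a^2 - 17*a - 8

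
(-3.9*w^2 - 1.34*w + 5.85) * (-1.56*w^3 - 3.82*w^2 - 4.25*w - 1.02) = 6.084*w^5 + 16.9884*w^4 + 12.5678*w^3 - 12.674*w^2 - 23.4957*w - 5.967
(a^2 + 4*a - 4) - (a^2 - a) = 5*a - 4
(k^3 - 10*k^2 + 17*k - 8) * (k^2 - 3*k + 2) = k^5 - 13*k^4 + 49*k^3 - 79*k^2 + 58*k - 16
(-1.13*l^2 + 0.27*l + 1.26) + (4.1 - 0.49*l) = -1.13*l^2 - 0.22*l + 5.36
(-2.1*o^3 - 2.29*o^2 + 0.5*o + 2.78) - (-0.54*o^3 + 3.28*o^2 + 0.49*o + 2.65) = -1.56*o^3 - 5.57*o^2 + 0.01*o + 0.13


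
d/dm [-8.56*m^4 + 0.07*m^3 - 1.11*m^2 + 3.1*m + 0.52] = -34.24*m^3 + 0.21*m^2 - 2.22*m + 3.1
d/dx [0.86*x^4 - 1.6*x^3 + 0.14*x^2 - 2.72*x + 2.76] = 3.44*x^3 - 4.8*x^2 + 0.28*x - 2.72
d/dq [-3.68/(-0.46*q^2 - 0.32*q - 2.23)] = (-3.3856*q - 1.1776)/(0.46*q^2 + 0.32*q + 2.23)^2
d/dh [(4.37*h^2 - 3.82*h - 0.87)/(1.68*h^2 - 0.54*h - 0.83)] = (4.0578*h^2 - 4.331*h + 2.7008)/(2.8224*h^4 - 1.8144*h^3 - 2.4972*h^2 + 0.8964*h + 0.6889)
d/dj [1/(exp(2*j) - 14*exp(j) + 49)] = 2*(7 - exp(j))*exp(j)/(exp(2*j) - 14*exp(j) + 49)^2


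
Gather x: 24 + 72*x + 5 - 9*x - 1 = 63*x + 28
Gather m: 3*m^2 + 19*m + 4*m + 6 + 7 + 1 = 3*m^2 + 23*m + 14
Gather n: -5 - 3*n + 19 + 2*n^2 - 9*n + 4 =2*n^2 - 12*n + 18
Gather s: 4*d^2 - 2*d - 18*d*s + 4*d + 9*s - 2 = 4*d^2 + 2*d + s*(9 - 18*d) - 2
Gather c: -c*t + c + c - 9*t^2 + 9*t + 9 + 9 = c*(2 - t) - 9*t^2 + 9*t + 18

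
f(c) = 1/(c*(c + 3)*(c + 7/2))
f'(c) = -1/(c*(c + 3)*(c + 7/2)^2) - 1/(c*(c + 3)^2*(c + 7/2)) - 1/(c^2*(c + 3)*(c + 7/2))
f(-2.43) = -0.67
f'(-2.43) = 1.54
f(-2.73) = -1.76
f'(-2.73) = 8.17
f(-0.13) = -0.80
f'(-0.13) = -5.60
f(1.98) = 0.02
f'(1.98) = -0.02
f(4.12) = 0.00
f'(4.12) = -0.00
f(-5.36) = -0.04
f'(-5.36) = -0.05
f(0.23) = 0.36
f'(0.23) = -1.78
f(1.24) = 0.04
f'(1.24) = -0.05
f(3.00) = 0.01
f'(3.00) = -0.00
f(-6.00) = -0.02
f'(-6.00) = -0.02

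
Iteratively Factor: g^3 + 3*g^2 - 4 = (g + 2)*(g^2 + g - 2) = (g + 2)^2*(g - 1)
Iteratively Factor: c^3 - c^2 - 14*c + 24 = (c - 3)*(c^2 + 2*c - 8) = (c - 3)*(c - 2)*(c + 4)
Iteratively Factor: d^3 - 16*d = (d - 4)*(d^2 + 4*d) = d*(d - 4)*(d + 4)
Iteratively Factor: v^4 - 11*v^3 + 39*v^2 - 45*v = (v)*(v^3 - 11*v^2 + 39*v - 45) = v*(v - 5)*(v^2 - 6*v + 9) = v*(v - 5)*(v - 3)*(v - 3)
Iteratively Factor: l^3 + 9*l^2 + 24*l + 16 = (l + 4)*(l^2 + 5*l + 4) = (l + 4)^2*(l + 1)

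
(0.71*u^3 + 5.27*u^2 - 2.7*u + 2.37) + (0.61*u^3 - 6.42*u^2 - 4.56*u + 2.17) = 1.32*u^3 - 1.15*u^2 - 7.26*u + 4.54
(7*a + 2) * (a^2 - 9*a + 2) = 7*a^3 - 61*a^2 - 4*a + 4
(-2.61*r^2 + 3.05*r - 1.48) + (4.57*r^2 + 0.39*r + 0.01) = 1.96*r^2 + 3.44*r - 1.47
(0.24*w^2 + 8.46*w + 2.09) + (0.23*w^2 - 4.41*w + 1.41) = 0.47*w^2 + 4.05*w + 3.5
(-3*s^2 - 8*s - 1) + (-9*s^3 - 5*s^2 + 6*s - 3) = -9*s^3 - 8*s^2 - 2*s - 4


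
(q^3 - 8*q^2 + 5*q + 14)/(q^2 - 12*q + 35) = (q^2 - q - 2)/(q - 5)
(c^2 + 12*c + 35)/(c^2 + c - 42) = (c + 5)/(c - 6)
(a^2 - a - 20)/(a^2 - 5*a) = (a + 4)/a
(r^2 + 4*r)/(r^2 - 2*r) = (r + 4)/(r - 2)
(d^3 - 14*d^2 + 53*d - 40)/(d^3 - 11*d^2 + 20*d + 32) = (d^2 - 6*d + 5)/(d^2 - 3*d - 4)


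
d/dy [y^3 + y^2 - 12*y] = 3*y^2 + 2*y - 12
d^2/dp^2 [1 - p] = 0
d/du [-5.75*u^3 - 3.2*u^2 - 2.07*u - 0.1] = -17.25*u^2 - 6.4*u - 2.07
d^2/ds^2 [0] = 0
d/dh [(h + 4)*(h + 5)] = 2*h + 9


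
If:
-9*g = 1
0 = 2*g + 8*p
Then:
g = -1/9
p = 1/36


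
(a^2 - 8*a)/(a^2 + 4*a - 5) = a*(a - 8)/(a^2 + 4*a - 5)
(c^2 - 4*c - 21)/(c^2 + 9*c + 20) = (c^2 - 4*c - 21)/(c^2 + 9*c + 20)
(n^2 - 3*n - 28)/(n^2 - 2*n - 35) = (n + 4)/(n + 5)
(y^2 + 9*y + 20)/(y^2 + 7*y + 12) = (y + 5)/(y + 3)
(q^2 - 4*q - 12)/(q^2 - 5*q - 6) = (q + 2)/(q + 1)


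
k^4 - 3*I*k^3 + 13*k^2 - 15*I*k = k*(k - 5*I)*(k - I)*(k + 3*I)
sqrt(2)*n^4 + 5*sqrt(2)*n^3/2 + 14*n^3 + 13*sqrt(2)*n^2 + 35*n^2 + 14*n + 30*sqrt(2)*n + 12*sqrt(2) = (n + 2)*(n + sqrt(2))*(n + 6*sqrt(2))*(sqrt(2)*n + sqrt(2)/2)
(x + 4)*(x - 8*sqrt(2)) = x^2 - 8*sqrt(2)*x + 4*x - 32*sqrt(2)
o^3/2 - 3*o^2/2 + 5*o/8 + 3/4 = (o/2 + 1/4)*(o - 2)*(o - 3/2)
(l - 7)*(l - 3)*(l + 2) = l^3 - 8*l^2 + l + 42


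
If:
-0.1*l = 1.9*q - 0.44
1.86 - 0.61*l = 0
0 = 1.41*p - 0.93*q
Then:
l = 3.05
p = 0.05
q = 0.07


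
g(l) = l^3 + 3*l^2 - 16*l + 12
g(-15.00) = -2448.00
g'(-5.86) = 51.86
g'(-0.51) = -18.28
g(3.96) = 57.78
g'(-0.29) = -17.49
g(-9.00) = -330.00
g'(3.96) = 54.80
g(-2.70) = 57.39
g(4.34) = 80.81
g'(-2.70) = -10.33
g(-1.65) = 42.08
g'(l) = 3*l^2 + 6*l - 16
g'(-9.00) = 173.00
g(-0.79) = 26.02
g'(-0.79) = -18.87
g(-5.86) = 7.55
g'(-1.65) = -17.73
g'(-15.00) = 569.00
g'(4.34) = 66.55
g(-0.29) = 16.87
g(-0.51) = 20.81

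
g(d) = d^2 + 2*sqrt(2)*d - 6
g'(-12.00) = -21.17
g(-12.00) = 104.06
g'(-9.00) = -15.17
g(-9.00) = 49.54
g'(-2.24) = -1.65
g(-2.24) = -7.32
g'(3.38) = 9.59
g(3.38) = 14.98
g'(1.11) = 5.05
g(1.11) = -1.63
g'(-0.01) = 2.81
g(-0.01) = -6.03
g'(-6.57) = -10.31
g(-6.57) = 18.58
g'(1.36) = 5.55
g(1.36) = -0.30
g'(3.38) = 9.59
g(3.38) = 14.98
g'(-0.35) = 2.13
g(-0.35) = -6.87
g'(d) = 2*d + 2*sqrt(2)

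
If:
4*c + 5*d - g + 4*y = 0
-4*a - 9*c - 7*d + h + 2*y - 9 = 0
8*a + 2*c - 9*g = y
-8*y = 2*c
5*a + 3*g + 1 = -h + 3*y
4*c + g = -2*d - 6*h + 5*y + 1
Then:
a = -729/46910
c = -32146/23455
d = 35231/46910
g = -16721/46910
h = 55117/46910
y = 16073/46910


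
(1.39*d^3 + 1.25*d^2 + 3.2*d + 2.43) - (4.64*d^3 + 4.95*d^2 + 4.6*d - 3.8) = -3.25*d^3 - 3.7*d^2 - 1.4*d + 6.23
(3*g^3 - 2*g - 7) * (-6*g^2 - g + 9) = -18*g^5 - 3*g^4 + 39*g^3 + 44*g^2 - 11*g - 63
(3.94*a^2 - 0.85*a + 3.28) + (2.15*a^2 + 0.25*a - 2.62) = 6.09*a^2 - 0.6*a + 0.66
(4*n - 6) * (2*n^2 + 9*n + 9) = 8*n^3 + 24*n^2 - 18*n - 54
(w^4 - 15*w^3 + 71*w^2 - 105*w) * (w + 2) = w^5 - 13*w^4 + 41*w^3 + 37*w^2 - 210*w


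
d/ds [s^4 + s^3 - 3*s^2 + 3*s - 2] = 4*s^3 + 3*s^2 - 6*s + 3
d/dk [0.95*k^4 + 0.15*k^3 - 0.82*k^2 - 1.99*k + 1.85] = 3.8*k^3 + 0.45*k^2 - 1.64*k - 1.99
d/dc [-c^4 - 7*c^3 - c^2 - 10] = c*(-4*c^2 - 21*c - 2)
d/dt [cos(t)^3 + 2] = -3*sin(t)*cos(t)^2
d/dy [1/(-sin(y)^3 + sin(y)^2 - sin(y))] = (3*cos(y) - 2/tan(y) + cos(y)/sin(y)^2)/(sin(y)^2 - sin(y) + 1)^2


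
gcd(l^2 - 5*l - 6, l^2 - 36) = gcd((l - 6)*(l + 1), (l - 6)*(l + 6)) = l - 6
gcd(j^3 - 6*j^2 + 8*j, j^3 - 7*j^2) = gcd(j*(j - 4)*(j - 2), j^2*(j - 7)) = j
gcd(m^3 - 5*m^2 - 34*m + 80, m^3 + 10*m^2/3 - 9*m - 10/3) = m^2 + 3*m - 10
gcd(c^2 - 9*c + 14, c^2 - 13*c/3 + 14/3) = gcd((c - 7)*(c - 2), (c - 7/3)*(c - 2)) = c - 2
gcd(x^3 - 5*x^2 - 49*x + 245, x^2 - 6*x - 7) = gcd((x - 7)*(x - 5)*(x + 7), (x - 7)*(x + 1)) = x - 7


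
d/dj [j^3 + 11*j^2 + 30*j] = 3*j^2 + 22*j + 30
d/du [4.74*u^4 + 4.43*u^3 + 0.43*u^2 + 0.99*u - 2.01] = 18.96*u^3 + 13.29*u^2 + 0.86*u + 0.99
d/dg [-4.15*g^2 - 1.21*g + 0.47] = -8.3*g - 1.21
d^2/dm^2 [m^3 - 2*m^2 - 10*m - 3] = 6*m - 4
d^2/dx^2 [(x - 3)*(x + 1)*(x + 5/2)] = 6*x + 1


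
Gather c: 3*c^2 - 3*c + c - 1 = 3*c^2 - 2*c - 1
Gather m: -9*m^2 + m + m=-9*m^2 + 2*m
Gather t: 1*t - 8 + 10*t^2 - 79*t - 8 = 10*t^2 - 78*t - 16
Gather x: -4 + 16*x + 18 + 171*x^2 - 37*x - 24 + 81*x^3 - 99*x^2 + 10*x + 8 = 81*x^3 + 72*x^2 - 11*x - 2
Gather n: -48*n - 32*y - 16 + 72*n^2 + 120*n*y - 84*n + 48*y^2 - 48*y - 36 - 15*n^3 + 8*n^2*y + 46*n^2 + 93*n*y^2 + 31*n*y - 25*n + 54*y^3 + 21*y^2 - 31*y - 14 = -15*n^3 + n^2*(8*y + 118) + n*(93*y^2 + 151*y - 157) + 54*y^3 + 69*y^2 - 111*y - 66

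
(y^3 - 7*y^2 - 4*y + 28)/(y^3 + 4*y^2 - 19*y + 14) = (y^2 - 5*y - 14)/(y^2 + 6*y - 7)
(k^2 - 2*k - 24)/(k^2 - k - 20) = (k - 6)/(k - 5)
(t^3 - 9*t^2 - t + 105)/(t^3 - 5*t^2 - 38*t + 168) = (t^2 - 2*t - 15)/(t^2 + 2*t - 24)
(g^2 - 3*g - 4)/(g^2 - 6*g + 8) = (g + 1)/(g - 2)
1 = 1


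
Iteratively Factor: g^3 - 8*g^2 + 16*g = (g)*(g^2 - 8*g + 16) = g*(g - 4)*(g - 4)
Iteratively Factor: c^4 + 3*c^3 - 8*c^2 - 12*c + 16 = (c - 1)*(c^3 + 4*c^2 - 4*c - 16) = (c - 2)*(c - 1)*(c^2 + 6*c + 8) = (c - 2)*(c - 1)*(c + 2)*(c + 4)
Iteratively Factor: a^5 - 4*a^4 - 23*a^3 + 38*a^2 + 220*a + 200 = (a - 5)*(a^4 + a^3 - 18*a^2 - 52*a - 40) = (a - 5)*(a + 2)*(a^3 - a^2 - 16*a - 20) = (a - 5)*(a + 2)^2*(a^2 - 3*a - 10) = (a - 5)^2*(a + 2)^2*(a + 2)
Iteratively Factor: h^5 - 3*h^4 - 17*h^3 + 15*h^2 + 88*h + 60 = (h + 2)*(h^4 - 5*h^3 - 7*h^2 + 29*h + 30) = (h - 5)*(h + 2)*(h^3 - 7*h - 6) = (h - 5)*(h + 1)*(h + 2)*(h^2 - h - 6) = (h - 5)*(h + 1)*(h + 2)^2*(h - 3)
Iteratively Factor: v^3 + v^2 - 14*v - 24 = (v - 4)*(v^2 + 5*v + 6) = (v - 4)*(v + 3)*(v + 2)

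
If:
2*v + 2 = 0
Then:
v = -1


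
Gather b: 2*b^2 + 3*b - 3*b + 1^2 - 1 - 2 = 2*b^2 - 2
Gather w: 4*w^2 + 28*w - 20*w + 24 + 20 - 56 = 4*w^2 + 8*w - 12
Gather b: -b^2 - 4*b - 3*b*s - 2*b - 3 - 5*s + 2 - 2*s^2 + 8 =-b^2 + b*(-3*s - 6) - 2*s^2 - 5*s + 7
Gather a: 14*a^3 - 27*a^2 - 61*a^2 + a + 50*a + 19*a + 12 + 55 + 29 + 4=14*a^3 - 88*a^2 + 70*a + 100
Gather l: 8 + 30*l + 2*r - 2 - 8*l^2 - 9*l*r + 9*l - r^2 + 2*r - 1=-8*l^2 + l*(39 - 9*r) - r^2 + 4*r + 5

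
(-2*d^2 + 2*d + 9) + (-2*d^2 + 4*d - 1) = -4*d^2 + 6*d + 8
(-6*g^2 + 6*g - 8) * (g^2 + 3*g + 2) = -6*g^4 - 12*g^3 - 2*g^2 - 12*g - 16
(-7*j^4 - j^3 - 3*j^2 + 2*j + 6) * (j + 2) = -7*j^5 - 15*j^4 - 5*j^3 - 4*j^2 + 10*j + 12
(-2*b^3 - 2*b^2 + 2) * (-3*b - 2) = 6*b^4 + 10*b^3 + 4*b^2 - 6*b - 4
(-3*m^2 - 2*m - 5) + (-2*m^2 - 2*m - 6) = -5*m^2 - 4*m - 11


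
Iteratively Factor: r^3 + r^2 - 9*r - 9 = (r + 3)*(r^2 - 2*r - 3) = (r + 1)*(r + 3)*(r - 3)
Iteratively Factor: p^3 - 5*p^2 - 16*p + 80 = (p - 4)*(p^2 - p - 20) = (p - 5)*(p - 4)*(p + 4)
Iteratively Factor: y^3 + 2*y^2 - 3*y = (y)*(y^2 + 2*y - 3) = y*(y + 3)*(y - 1)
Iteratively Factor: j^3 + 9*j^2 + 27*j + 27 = (j + 3)*(j^2 + 6*j + 9) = (j + 3)^2*(j + 3)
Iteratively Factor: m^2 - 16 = (m - 4)*(m + 4)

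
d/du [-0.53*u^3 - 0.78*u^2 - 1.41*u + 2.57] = -1.59*u^2 - 1.56*u - 1.41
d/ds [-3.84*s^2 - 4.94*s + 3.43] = -7.68*s - 4.94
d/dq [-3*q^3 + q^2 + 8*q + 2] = -9*q^2 + 2*q + 8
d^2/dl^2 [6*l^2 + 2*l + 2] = 12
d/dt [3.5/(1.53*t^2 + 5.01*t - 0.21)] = (-10.71*t - 17.535)/(1.53*t^2 + 5.01*t - 0.21)^2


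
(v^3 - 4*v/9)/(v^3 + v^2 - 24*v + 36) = v*(9*v^2 - 4)/(9*(v^3 + v^2 - 24*v + 36))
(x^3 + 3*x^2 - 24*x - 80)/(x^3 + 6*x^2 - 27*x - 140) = (x + 4)/(x + 7)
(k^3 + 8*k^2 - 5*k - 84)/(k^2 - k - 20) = (k^2 + 4*k - 21)/(k - 5)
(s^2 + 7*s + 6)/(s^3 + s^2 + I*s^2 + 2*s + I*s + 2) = (s + 6)/(s^2 + I*s + 2)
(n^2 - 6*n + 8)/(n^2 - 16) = (n - 2)/(n + 4)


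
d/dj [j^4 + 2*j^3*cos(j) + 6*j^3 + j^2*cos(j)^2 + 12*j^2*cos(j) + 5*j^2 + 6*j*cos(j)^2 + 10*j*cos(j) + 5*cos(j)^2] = -2*j^3*sin(j) + 4*j^3 - 12*j^2*sin(j) - j^2*sin(2*j) + 6*j^2*cos(j) + 18*j^2 - 10*j*sin(j) - 6*j*sin(2*j) + 2*j*cos(j)^2 + 24*j*cos(j) + 10*j - 5*sin(2*j) + 6*cos(j)^2 + 10*cos(j)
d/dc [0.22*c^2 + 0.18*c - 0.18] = 0.44*c + 0.18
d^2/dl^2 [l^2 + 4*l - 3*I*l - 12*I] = 2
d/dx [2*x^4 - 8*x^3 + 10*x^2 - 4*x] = 8*x^3 - 24*x^2 + 20*x - 4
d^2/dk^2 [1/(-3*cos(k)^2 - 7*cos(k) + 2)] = (36*sin(k)^4 - 91*sin(k)^2 - 259*cos(k)/4 + 63*cos(3*k)/4 - 55)/(-3*sin(k)^2 + 7*cos(k) + 1)^3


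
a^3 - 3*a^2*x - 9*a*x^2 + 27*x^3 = (a - 3*x)^2*(a + 3*x)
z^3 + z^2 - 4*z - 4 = (z - 2)*(z + 1)*(z + 2)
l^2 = l^2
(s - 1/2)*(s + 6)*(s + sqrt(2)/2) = s^3 + sqrt(2)*s^2/2 + 11*s^2/2 - 3*s + 11*sqrt(2)*s/4 - 3*sqrt(2)/2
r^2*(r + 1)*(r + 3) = r^4 + 4*r^3 + 3*r^2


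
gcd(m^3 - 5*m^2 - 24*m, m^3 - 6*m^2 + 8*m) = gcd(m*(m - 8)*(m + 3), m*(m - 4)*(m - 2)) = m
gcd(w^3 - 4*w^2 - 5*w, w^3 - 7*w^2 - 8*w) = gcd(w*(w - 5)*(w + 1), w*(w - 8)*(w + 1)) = w^2 + w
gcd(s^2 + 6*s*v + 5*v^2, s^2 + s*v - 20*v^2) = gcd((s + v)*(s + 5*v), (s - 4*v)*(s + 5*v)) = s + 5*v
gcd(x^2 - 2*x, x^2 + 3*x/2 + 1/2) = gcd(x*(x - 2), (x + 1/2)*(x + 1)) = 1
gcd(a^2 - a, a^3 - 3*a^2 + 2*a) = a^2 - a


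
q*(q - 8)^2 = q^3 - 16*q^2 + 64*q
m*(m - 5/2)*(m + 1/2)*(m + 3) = m^4 + m^3 - 29*m^2/4 - 15*m/4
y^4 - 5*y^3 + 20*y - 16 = (y - 4)*(y - 2)*(y - 1)*(y + 2)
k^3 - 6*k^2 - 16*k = k*(k - 8)*(k + 2)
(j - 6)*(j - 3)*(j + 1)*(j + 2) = j^4 - 6*j^3 - 7*j^2 + 36*j + 36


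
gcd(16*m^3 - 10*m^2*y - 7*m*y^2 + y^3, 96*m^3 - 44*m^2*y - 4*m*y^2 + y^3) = -8*m + y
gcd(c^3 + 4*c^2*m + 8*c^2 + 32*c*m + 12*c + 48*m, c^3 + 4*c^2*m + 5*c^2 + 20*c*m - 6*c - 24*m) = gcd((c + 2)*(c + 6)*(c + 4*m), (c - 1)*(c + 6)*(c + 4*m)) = c^2 + 4*c*m + 6*c + 24*m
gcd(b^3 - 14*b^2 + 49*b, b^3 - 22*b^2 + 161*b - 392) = b^2 - 14*b + 49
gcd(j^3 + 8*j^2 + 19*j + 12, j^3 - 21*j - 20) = j^2 + 5*j + 4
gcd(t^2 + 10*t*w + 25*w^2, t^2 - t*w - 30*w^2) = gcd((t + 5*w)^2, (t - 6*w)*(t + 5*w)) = t + 5*w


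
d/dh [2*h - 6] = 2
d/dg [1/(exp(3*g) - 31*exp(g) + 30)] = (31 - 3*exp(2*g))*exp(g)/(exp(3*g) - 31*exp(g) + 30)^2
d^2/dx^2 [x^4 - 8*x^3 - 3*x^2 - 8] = 12*x^2 - 48*x - 6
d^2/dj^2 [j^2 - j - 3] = 2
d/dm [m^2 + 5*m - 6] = 2*m + 5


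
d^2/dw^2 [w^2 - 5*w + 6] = 2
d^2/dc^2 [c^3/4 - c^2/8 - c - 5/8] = 3*c/2 - 1/4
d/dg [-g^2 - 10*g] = -2*g - 10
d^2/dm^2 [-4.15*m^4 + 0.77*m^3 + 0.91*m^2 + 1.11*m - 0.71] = -49.8*m^2 + 4.62*m + 1.82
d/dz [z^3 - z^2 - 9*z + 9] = 3*z^2 - 2*z - 9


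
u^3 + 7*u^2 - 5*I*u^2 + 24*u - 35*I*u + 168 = (u + 7)*(u - 8*I)*(u + 3*I)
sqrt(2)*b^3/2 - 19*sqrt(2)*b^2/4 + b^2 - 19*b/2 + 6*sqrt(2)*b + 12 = (b - 8)*(b - 3/2)*(sqrt(2)*b/2 + 1)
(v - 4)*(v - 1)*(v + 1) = v^3 - 4*v^2 - v + 4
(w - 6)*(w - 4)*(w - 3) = w^3 - 13*w^2 + 54*w - 72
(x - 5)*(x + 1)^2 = x^3 - 3*x^2 - 9*x - 5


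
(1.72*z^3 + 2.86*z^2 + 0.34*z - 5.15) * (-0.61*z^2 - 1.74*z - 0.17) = -1.0492*z^5 - 4.7374*z^4 - 5.4762*z^3 + 2.0637*z^2 + 8.9032*z + 0.8755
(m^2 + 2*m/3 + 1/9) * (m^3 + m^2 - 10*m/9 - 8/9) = m^5 + 5*m^4/3 - m^3/3 - 41*m^2/27 - 58*m/81 - 8/81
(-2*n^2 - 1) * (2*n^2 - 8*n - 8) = -4*n^4 + 16*n^3 + 14*n^2 + 8*n + 8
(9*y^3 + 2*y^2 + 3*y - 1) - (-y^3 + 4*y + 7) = 10*y^3 + 2*y^2 - y - 8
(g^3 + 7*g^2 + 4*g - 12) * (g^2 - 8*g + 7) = g^5 - g^4 - 45*g^3 + 5*g^2 + 124*g - 84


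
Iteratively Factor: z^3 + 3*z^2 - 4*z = (z)*(z^2 + 3*z - 4) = z*(z + 4)*(z - 1)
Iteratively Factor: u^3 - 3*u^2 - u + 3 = (u - 1)*(u^2 - 2*u - 3) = (u - 1)*(u + 1)*(u - 3)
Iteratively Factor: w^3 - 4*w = (w - 2)*(w^2 + 2*w) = w*(w - 2)*(w + 2)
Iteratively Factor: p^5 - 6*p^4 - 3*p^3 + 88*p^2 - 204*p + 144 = (p + 4)*(p^4 - 10*p^3 + 37*p^2 - 60*p + 36) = (p - 2)*(p + 4)*(p^3 - 8*p^2 + 21*p - 18) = (p - 3)*(p - 2)*(p + 4)*(p^2 - 5*p + 6) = (p - 3)^2*(p - 2)*(p + 4)*(p - 2)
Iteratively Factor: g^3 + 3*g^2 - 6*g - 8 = (g + 4)*(g^2 - g - 2) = (g + 1)*(g + 4)*(g - 2)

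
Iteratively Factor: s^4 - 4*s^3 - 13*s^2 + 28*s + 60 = (s + 2)*(s^3 - 6*s^2 - s + 30) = (s - 3)*(s + 2)*(s^2 - 3*s - 10) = (s - 5)*(s - 3)*(s + 2)*(s + 2)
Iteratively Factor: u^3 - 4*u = (u)*(u^2 - 4) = u*(u + 2)*(u - 2)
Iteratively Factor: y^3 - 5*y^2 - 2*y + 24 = (y + 2)*(y^2 - 7*y + 12) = (y - 4)*(y + 2)*(y - 3)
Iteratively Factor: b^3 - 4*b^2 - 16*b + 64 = (b - 4)*(b^2 - 16) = (b - 4)^2*(b + 4)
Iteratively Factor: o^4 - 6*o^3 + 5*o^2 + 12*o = (o - 4)*(o^3 - 2*o^2 - 3*o) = (o - 4)*(o + 1)*(o^2 - 3*o) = (o - 4)*(o - 3)*(o + 1)*(o)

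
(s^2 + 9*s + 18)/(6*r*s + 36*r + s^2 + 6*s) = (s + 3)/(6*r + s)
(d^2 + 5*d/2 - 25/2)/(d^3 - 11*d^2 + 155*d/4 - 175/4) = 2*(d + 5)/(2*d^2 - 17*d + 35)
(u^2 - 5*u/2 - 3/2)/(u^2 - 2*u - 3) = (u + 1/2)/(u + 1)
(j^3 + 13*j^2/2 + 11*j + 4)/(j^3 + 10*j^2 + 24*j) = (j^2 + 5*j/2 + 1)/(j*(j + 6))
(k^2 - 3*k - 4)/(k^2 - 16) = (k + 1)/(k + 4)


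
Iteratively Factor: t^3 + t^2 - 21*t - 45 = (t - 5)*(t^2 + 6*t + 9) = (t - 5)*(t + 3)*(t + 3)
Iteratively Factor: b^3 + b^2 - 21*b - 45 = (b + 3)*(b^2 - 2*b - 15) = (b - 5)*(b + 3)*(b + 3)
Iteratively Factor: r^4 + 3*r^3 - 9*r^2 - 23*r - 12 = (r + 1)*(r^3 + 2*r^2 - 11*r - 12) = (r + 1)*(r + 4)*(r^2 - 2*r - 3) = (r + 1)^2*(r + 4)*(r - 3)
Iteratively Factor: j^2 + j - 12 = (j - 3)*(j + 4)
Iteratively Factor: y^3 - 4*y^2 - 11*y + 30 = (y + 3)*(y^2 - 7*y + 10) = (y - 5)*(y + 3)*(y - 2)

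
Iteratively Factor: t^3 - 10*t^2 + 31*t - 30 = (t - 3)*(t^2 - 7*t + 10) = (t - 3)*(t - 2)*(t - 5)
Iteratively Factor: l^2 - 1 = (l + 1)*(l - 1)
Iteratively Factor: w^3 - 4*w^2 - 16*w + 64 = (w - 4)*(w^2 - 16) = (w - 4)*(w + 4)*(w - 4)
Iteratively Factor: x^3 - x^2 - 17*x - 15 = (x - 5)*(x^2 + 4*x + 3) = (x - 5)*(x + 1)*(x + 3)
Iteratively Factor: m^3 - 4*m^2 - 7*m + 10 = (m - 5)*(m^2 + m - 2) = (m - 5)*(m + 2)*(m - 1)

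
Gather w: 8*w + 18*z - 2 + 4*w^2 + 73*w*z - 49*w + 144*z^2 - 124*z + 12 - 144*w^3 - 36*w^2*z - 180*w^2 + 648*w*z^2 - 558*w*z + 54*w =-144*w^3 + w^2*(-36*z - 176) + w*(648*z^2 - 485*z + 13) + 144*z^2 - 106*z + 10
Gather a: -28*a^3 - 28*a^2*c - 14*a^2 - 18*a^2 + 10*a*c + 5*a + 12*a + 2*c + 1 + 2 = -28*a^3 + a^2*(-28*c - 32) + a*(10*c + 17) + 2*c + 3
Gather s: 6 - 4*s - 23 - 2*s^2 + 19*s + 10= -2*s^2 + 15*s - 7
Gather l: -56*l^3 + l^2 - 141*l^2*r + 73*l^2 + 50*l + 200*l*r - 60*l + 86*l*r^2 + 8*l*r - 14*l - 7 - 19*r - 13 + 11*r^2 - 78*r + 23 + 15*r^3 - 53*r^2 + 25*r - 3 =-56*l^3 + l^2*(74 - 141*r) + l*(86*r^2 + 208*r - 24) + 15*r^3 - 42*r^2 - 72*r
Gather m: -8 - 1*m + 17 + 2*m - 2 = m + 7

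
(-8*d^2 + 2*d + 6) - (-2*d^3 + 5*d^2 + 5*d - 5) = 2*d^3 - 13*d^2 - 3*d + 11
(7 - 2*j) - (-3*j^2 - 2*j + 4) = 3*j^2 + 3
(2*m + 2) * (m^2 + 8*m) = 2*m^3 + 18*m^2 + 16*m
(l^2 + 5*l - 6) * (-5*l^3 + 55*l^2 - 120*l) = -5*l^5 + 30*l^4 + 185*l^3 - 930*l^2 + 720*l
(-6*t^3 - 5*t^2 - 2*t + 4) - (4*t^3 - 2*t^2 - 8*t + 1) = -10*t^3 - 3*t^2 + 6*t + 3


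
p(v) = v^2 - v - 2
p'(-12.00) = -25.00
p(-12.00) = 154.00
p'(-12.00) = -25.00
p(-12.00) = 154.00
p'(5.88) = 10.76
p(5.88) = 26.69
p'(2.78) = 4.56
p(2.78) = 2.95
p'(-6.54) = -14.08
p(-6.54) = 47.31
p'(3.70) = 6.40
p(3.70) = 7.99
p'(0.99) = 0.98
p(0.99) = -2.01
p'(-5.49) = -11.98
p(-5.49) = 33.63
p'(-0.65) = -2.30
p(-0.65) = -0.93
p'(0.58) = 0.16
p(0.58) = -2.24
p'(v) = 2*v - 1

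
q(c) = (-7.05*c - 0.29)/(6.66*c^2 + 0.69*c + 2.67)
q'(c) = (-13.32*c - 0.69)*(-7.05*c - 0.29)/(6.66*c^2 + 0.69*c + 2.67)^2 - 7.05/(6.66*c^2 + 0.69*c + 2.67)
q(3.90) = -0.26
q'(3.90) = 0.06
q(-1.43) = 0.64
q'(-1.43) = 0.31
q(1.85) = -0.50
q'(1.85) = 0.21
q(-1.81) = 0.54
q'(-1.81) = 0.24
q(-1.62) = 0.58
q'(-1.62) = 0.27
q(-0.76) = 0.85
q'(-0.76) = 0.15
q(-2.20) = 0.46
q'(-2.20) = 0.18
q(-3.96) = 0.26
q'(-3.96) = 0.06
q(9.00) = -0.12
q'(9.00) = 0.01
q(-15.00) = 0.07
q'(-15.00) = 0.00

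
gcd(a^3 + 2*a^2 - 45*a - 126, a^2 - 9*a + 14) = a - 7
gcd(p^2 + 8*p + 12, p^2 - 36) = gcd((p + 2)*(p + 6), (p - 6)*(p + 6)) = p + 6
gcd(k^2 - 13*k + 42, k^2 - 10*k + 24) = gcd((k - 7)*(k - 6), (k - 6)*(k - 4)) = k - 6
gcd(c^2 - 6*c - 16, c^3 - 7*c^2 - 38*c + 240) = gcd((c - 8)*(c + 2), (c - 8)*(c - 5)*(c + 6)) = c - 8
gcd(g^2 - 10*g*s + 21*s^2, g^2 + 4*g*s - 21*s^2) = -g + 3*s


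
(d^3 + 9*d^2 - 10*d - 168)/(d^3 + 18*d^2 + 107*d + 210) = (d - 4)/(d + 5)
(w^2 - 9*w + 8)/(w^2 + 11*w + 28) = (w^2 - 9*w + 8)/(w^2 + 11*w + 28)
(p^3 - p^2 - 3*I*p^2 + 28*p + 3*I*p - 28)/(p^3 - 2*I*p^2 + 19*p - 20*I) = (p^2 - p*(1 + 7*I) + 7*I)/(p^2 - 6*I*p - 5)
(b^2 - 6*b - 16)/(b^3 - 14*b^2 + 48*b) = (b + 2)/(b*(b - 6))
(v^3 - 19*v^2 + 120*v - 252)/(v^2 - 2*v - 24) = (v^2 - 13*v + 42)/(v + 4)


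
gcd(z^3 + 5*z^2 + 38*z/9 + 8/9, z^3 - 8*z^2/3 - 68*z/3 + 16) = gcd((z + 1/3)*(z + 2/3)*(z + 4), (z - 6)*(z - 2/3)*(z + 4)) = z + 4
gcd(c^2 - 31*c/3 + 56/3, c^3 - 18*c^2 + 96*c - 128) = c - 8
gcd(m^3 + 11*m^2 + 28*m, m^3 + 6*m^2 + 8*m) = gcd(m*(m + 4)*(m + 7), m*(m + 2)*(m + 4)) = m^2 + 4*m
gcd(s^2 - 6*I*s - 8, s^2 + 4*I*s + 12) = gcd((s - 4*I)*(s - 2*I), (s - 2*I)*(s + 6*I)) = s - 2*I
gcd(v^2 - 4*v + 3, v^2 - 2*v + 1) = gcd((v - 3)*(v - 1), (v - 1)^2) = v - 1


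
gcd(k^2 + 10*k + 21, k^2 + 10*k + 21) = k^2 + 10*k + 21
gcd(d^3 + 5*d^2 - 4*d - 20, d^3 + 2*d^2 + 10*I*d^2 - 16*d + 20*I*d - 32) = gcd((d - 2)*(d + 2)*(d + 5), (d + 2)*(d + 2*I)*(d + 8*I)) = d + 2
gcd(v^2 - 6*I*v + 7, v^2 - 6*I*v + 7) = v^2 - 6*I*v + 7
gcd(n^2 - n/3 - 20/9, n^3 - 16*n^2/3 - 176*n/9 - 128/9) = n + 4/3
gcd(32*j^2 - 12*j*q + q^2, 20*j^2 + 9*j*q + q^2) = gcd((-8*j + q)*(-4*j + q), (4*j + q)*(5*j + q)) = 1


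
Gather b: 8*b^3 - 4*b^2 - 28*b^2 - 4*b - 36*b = 8*b^3 - 32*b^2 - 40*b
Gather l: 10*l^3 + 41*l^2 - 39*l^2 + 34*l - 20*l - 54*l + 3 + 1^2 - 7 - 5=10*l^3 + 2*l^2 - 40*l - 8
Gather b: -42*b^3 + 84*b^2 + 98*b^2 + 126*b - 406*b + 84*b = -42*b^3 + 182*b^2 - 196*b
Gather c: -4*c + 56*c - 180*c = -128*c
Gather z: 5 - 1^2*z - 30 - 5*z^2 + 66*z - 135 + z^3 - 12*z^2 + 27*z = z^3 - 17*z^2 + 92*z - 160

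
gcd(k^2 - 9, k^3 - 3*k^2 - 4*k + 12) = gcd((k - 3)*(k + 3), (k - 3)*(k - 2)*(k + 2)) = k - 3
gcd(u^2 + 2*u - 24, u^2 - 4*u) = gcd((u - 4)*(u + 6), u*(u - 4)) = u - 4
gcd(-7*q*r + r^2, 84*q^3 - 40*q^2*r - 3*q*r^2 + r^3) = 7*q - r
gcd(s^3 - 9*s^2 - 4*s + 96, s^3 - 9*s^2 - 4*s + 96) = s^3 - 9*s^2 - 4*s + 96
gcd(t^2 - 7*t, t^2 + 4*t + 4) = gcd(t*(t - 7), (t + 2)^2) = 1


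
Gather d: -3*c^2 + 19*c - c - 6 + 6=-3*c^2 + 18*c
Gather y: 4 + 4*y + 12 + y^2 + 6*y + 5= y^2 + 10*y + 21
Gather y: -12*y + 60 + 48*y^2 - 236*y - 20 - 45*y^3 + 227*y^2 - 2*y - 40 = -45*y^3 + 275*y^2 - 250*y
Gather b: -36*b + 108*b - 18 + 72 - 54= 72*b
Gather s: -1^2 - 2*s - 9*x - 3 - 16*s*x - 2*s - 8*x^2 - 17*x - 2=s*(-16*x - 4) - 8*x^2 - 26*x - 6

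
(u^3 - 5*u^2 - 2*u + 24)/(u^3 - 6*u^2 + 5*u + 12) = (u + 2)/(u + 1)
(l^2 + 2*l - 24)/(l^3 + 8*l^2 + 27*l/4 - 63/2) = 4*(l - 4)/(4*l^2 + 8*l - 21)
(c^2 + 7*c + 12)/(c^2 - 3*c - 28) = (c + 3)/(c - 7)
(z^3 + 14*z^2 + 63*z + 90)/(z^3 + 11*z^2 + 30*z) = (z + 3)/z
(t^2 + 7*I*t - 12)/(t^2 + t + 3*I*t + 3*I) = (t + 4*I)/(t + 1)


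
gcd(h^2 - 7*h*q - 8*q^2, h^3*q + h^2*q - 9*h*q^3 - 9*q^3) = 1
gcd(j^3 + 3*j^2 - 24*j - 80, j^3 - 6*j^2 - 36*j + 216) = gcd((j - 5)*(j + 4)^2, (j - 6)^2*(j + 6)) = 1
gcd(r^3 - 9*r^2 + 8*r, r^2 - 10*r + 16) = r - 8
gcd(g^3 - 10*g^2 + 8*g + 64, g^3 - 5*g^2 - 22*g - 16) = g^2 - 6*g - 16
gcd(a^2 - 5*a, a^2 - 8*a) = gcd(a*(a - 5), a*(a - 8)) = a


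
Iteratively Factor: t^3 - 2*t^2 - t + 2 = (t + 1)*(t^2 - 3*t + 2) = (t - 1)*(t + 1)*(t - 2)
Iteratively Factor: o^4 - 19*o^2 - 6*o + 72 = (o - 4)*(o^3 + 4*o^2 - 3*o - 18) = (o - 4)*(o - 2)*(o^2 + 6*o + 9) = (o - 4)*(o - 2)*(o + 3)*(o + 3)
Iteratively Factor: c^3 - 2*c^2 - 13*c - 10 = (c + 1)*(c^2 - 3*c - 10) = (c + 1)*(c + 2)*(c - 5)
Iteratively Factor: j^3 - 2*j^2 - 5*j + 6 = (j + 2)*(j^2 - 4*j + 3) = (j - 1)*(j + 2)*(j - 3)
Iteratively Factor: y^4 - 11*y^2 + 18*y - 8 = (y - 1)*(y^3 + y^2 - 10*y + 8) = (y - 1)*(y + 4)*(y^2 - 3*y + 2) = (y - 2)*(y - 1)*(y + 4)*(y - 1)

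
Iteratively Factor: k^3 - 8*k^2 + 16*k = (k - 4)*(k^2 - 4*k) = k*(k - 4)*(k - 4)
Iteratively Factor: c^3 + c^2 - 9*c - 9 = (c + 3)*(c^2 - 2*c - 3) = (c - 3)*(c + 3)*(c + 1)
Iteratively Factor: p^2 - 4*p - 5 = (p - 5)*(p + 1)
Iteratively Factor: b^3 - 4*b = (b + 2)*(b^2 - 2*b) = b*(b + 2)*(b - 2)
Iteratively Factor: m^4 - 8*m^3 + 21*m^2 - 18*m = (m)*(m^3 - 8*m^2 + 21*m - 18) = m*(m - 2)*(m^2 - 6*m + 9) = m*(m - 3)*(m - 2)*(m - 3)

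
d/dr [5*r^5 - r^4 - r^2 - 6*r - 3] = 25*r^4 - 4*r^3 - 2*r - 6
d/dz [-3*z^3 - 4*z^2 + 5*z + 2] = -9*z^2 - 8*z + 5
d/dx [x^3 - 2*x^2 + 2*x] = 3*x^2 - 4*x + 2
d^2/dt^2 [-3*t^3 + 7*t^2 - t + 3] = 14 - 18*t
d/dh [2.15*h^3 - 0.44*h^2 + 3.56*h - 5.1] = 6.45*h^2 - 0.88*h + 3.56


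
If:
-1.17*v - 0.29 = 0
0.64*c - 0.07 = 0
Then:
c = 0.11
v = -0.25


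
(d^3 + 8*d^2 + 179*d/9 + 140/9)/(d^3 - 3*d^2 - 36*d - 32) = (d^2 + 4*d + 35/9)/(d^2 - 7*d - 8)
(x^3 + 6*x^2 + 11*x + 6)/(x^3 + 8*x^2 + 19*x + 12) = (x + 2)/(x + 4)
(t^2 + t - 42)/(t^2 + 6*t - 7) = (t - 6)/(t - 1)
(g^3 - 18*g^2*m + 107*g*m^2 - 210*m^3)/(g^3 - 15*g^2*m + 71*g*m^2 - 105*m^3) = (g - 6*m)/(g - 3*m)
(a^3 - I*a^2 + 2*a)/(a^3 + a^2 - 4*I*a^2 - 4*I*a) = (a^2 - I*a + 2)/(a^2 + a - 4*I*a - 4*I)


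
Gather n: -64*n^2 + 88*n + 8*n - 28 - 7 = -64*n^2 + 96*n - 35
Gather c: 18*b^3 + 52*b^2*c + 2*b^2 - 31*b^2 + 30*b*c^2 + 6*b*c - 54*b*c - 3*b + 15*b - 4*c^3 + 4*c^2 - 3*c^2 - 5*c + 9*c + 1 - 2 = 18*b^3 - 29*b^2 + 12*b - 4*c^3 + c^2*(30*b + 1) + c*(52*b^2 - 48*b + 4) - 1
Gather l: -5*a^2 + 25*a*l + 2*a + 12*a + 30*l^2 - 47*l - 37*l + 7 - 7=-5*a^2 + 14*a + 30*l^2 + l*(25*a - 84)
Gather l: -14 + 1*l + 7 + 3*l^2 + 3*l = 3*l^2 + 4*l - 7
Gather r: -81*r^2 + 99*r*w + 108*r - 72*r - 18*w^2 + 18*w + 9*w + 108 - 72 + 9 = -81*r^2 + r*(99*w + 36) - 18*w^2 + 27*w + 45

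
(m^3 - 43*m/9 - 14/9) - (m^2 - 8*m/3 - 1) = m^3 - m^2 - 19*m/9 - 5/9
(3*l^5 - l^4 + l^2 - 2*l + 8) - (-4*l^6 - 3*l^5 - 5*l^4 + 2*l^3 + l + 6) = 4*l^6 + 6*l^5 + 4*l^4 - 2*l^3 + l^2 - 3*l + 2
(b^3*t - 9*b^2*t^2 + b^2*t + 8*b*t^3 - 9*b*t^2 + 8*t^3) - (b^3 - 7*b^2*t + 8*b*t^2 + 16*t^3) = b^3*t - b^3 - 9*b^2*t^2 + 8*b^2*t + 8*b*t^3 - 17*b*t^2 - 8*t^3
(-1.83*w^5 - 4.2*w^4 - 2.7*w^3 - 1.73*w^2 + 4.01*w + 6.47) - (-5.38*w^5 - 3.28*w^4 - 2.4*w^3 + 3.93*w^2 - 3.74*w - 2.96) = 3.55*w^5 - 0.92*w^4 - 0.3*w^3 - 5.66*w^2 + 7.75*w + 9.43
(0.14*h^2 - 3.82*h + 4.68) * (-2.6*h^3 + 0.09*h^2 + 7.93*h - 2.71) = -0.364*h^5 + 9.9446*h^4 - 11.4016*h^3 - 30.2508*h^2 + 47.4646*h - 12.6828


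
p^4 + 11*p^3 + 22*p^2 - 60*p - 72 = (p - 2)*(p + 1)*(p + 6)^2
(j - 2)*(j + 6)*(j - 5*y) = j^3 - 5*j^2*y + 4*j^2 - 20*j*y - 12*j + 60*y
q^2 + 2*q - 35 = (q - 5)*(q + 7)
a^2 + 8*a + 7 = (a + 1)*(a + 7)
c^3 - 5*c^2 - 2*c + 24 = (c - 4)*(c - 3)*(c + 2)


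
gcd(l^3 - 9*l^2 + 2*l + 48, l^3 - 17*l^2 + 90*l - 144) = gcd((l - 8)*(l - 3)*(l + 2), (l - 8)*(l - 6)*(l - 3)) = l^2 - 11*l + 24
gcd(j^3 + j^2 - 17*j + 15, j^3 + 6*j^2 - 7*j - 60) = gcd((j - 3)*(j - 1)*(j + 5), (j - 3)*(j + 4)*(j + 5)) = j^2 + 2*j - 15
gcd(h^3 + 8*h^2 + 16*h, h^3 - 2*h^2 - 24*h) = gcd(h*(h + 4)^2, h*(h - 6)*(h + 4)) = h^2 + 4*h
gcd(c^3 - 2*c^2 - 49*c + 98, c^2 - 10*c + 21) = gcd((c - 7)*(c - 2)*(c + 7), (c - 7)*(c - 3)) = c - 7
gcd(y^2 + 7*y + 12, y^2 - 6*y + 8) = 1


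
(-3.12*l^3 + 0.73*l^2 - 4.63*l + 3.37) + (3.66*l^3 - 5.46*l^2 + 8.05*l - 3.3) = 0.54*l^3 - 4.73*l^2 + 3.42*l + 0.0700000000000003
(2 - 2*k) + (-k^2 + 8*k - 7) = -k^2 + 6*k - 5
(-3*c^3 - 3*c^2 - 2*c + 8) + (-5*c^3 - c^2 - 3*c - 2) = -8*c^3 - 4*c^2 - 5*c + 6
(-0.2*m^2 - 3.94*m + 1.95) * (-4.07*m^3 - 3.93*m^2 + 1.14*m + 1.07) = 0.814*m^5 + 16.8218*m^4 + 7.3197*m^3 - 12.3691*m^2 - 1.9928*m + 2.0865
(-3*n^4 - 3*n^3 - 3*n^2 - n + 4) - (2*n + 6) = -3*n^4 - 3*n^3 - 3*n^2 - 3*n - 2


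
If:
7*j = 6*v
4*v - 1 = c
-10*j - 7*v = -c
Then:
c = -109/81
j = -2/27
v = -7/81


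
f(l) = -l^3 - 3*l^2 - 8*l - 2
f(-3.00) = 22.00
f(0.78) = -10.54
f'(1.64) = -25.91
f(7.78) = -716.74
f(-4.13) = 50.31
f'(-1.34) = -5.35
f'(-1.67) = -6.35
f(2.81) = -70.36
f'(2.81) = -48.55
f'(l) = -3*l^2 - 6*l - 8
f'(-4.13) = -34.39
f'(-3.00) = -17.00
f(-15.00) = 2818.00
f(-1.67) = 7.65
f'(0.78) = -14.51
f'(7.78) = -236.27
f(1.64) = -27.60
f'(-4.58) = -43.45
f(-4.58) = 67.78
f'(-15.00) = -593.00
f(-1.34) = 5.74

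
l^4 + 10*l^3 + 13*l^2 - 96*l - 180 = (l - 3)*(l + 2)*(l + 5)*(l + 6)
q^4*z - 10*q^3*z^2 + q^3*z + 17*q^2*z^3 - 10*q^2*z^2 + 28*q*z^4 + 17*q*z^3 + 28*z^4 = (q - 7*z)*(q - 4*z)*(q + z)*(q*z + z)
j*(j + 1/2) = j^2 + j/2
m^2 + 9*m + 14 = (m + 2)*(m + 7)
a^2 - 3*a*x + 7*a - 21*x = (a + 7)*(a - 3*x)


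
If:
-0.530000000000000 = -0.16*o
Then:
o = 3.31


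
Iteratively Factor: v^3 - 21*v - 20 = (v + 1)*(v^2 - v - 20) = (v - 5)*(v + 1)*(v + 4)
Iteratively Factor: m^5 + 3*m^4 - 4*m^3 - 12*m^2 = (m + 2)*(m^4 + m^3 - 6*m^2) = m*(m + 2)*(m^3 + m^2 - 6*m) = m*(m + 2)*(m + 3)*(m^2 - 2*m) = m*(m - 2)*(m + 2)*(m + 3)*(m)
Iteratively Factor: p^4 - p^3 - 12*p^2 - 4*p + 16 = (p - 1)*(p^3 - 12*p - 16) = (p - 1)*(p + 2)*(p^2 - 2*p - 8) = (p - 1)*(p + 2)^2*(p - 4)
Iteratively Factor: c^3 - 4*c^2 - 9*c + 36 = (c - 3)*(c^2 - c - 12) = (c - 3)*(c + 3)*(c - 4)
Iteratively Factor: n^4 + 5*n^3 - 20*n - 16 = (n + 1)*(n^3 + 4*n^2 - 4*n - 16) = (n + 1)*(n + 2)*(n^2 + 2*n - 8) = (n - 2)*(n + 1)*(n + 2)*(n + 4)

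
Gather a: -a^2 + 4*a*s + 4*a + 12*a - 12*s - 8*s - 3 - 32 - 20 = -a^2 + a*(4*s + 16) - 20*s - 55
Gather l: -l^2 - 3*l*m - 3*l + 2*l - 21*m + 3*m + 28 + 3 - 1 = -l^2 + l*(-3*m - 1) - 18*m + 30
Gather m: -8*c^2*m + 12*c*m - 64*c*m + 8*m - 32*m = m*(-8*c^2 - 52*c - 24)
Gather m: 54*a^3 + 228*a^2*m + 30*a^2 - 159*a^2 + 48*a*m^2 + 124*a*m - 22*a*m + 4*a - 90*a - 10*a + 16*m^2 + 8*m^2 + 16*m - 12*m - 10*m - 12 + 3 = 54*a^3 - 129*a^2 - 96*a + m^2*(48*a + 24) + m*(228*a^2 + 102*a - 6) - 9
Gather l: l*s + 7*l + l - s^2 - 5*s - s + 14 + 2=l*(s + 8) - s^2 - 6*s + 16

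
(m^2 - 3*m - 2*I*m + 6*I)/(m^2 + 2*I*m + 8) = (m - 3)/(m + 4*I)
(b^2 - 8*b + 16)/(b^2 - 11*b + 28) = (b - 4)/(b - 7)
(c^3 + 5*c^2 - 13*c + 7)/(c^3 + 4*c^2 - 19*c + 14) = (c - 1)/(c - 2)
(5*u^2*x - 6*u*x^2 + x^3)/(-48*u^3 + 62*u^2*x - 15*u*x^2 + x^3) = x*(-5*u + x)/(48*u^2 - 14*u*x + x^2)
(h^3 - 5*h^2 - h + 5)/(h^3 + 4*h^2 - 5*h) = (h^2 - 4*h - 5)/(h*(h + 5))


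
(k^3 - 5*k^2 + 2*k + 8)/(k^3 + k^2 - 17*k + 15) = (k^3 - 5*k^2 + 2*k + 8)/(k^3 + k^2 - 17*k + 15)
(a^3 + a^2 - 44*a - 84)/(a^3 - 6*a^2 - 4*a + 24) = (a^2 - a - 42)/(a^2 - 8*a + 12)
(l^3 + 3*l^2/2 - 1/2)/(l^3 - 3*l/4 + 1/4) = 2*(l + 1)/(2*l - 1)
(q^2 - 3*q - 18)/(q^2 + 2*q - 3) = (q - 6)/(q - 1)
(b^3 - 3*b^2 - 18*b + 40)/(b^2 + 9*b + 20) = (b^2 - 7*b + 10)/(b + 5)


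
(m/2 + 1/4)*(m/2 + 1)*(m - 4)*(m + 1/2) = m^4/4 - m^3/4 - 39*m^2/16 - 17*m/8 - 1/2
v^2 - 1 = (v - 1)*(v + 1)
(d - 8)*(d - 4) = d^2 - 12*d + 32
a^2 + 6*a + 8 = (a + 2)*(a + 4)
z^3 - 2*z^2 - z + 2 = (z - 2)*(z - 1)*(z + 1)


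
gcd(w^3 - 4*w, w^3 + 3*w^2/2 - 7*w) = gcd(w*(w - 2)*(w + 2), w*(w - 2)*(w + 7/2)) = w^2 - 2*w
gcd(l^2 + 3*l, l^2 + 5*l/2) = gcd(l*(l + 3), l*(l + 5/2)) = l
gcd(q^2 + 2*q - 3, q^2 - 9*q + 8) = q - 1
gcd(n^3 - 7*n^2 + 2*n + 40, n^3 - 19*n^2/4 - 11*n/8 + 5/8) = n - 5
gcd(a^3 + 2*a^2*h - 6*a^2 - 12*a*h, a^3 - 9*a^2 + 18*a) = a^2 - 6*a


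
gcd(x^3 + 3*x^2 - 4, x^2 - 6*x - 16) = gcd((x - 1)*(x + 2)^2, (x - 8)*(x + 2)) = x + 2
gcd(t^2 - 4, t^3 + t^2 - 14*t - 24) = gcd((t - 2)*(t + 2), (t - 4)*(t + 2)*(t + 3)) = t + 2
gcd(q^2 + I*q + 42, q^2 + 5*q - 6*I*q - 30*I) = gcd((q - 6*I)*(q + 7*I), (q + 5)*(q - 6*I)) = q - 6*I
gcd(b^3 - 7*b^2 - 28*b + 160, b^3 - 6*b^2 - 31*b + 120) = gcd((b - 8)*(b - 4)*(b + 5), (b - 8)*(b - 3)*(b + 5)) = b^2 - 3*b - 40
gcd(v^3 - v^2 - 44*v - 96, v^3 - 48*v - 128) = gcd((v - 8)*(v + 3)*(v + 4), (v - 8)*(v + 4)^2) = v^2 - 4*v - 32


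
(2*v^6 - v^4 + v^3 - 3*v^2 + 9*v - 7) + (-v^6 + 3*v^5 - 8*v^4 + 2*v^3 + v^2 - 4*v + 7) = v^6 + 3*v^5 - 9*v^4 + 3*v^3 - 2*v^2 + 5*v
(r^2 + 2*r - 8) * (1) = r^2 + 2*r - 8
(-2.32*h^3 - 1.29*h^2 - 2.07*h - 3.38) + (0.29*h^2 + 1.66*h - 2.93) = -2.32*h^3 - 1.0*h^2 - 0.41*h - 6.31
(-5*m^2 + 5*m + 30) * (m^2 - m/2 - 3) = -5*m^4 + 15*m^3/2 + 85*m^2/2 - 30*m - 90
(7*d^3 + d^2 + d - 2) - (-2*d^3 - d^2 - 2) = 9*d^3 + 2*d^2 + d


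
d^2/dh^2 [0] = 0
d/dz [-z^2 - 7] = -2*z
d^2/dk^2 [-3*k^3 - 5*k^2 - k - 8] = -18*k - 10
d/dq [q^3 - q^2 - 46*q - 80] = 3*q^2 - 2*q - 46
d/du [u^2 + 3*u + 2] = 2*u + 3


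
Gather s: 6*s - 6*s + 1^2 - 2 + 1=0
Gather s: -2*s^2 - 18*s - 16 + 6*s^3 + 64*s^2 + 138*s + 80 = 6*s^3 + 62*s^2 + 120*s + 64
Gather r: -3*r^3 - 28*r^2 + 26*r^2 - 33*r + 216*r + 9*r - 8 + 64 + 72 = -3*r^3 - 2*r^2 + 192*r + 128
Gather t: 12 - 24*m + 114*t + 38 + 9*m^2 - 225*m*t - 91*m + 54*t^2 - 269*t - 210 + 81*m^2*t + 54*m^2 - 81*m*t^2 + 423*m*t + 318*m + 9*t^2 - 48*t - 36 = 63*m^2 + 203*m + t^2*(63 - 81*m) + t*(81*m^2 + 198*m - 203) - 196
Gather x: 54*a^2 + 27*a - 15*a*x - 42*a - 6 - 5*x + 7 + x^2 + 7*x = 54*a^2 - 15*a + x^2 + x*(2 - 15*a) + 1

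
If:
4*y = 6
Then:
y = 3/2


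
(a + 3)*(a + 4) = a^2 + 7*a + 12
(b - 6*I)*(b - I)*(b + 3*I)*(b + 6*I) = b^4 + 2*I*b^3 + 39*b^2 + 72*I*b + 108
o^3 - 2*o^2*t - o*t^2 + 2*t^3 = (o - 2*t)*(o - t)*(o + t)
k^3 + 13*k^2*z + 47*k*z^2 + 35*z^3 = (k + z)*(k + 5*z)*(k + 7*z)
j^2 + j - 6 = (j - 2)*(j + 3)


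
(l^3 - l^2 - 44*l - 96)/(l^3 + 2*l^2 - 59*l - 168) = (l + 4)/(l + 7)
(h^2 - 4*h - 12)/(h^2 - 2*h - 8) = (h - 6)/(h - 4)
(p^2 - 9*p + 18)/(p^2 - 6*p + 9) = (p - 6)/(p - 3)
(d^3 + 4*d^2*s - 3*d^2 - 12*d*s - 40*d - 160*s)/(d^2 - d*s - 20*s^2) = (-d^2 + 3*d + 40)/(-d + 5*s)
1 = 1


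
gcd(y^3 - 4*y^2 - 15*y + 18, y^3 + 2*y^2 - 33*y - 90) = y^2 - 3*y - 18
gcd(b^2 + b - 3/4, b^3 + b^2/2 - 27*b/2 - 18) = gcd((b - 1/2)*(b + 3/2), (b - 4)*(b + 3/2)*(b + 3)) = b + 3/2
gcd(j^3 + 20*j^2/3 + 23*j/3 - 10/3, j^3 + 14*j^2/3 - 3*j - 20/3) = j + 5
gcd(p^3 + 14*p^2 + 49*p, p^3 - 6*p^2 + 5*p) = p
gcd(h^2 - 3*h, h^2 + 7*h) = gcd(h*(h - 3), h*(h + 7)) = h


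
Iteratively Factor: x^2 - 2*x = (x)*(x - 2)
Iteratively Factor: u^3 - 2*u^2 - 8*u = (u + 2)*(u^2 - 4*u) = (u - 4)*(u + 2)*(u)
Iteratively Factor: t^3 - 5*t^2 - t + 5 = (t + 1)*(t^2 - 6*t + 5) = (t - 1)*(t + 1)*(t - 5)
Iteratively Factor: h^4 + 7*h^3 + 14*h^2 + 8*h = (h + 1)*(h^3 + 6*h^2 + 8*h) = h*(h + 1)*(h^2 + 6*h + 8) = h*(h + 1)*(h + 2)*(h + 4)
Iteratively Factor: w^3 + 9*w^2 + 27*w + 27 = (w + 3)*(w^2 + 6*w + 9) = (w + 3)^2*(w + 3)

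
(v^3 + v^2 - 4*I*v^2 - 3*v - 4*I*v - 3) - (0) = v^3 + v^2 - 4*I*v^2 - 3*v - 4*I*v - 3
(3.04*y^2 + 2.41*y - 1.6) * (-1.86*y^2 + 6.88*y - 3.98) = -5.6544*y^4 + 16.4326*y^3 + 7.4576*y^2 - 20.5998*y + 6.368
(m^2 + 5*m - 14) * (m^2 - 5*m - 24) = m^4 - 63*m^2 - 50*m + 336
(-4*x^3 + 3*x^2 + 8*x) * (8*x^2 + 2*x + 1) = -32*x^5 + 16*x^4 + 66*x^3 + 19*x^2 + 8*x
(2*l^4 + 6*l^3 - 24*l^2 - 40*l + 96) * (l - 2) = 2*l^5 + 2*l^4 - 36*l^3 + 8*l^2 + 176*l - 192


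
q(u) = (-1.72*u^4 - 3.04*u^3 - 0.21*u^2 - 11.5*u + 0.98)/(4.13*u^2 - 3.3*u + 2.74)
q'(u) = (3.3 - 8.26*u)*(-1.72*u^4 - 3.04*u^3 - 0.21*u^2 - 11.5*u + 0.98)/(4.13*u^2 - 3.3*u + 2.74)^2 + (-6.88*u^3 - 9.12*u^2 - 0.42*u - 11.5)/(4.13*u^2 - 3.3*u + 2.74) = (-14.2072*u^5 + 4.47279999999999*u^4 + 1.2128*u^3 + 23.1992*u^2 - 9.2456*u - 28.276)/(17.0569*u^4 - 27.258*u^3 + 33.5224*u^2 - 18.084*u + 7.5076)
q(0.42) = -2.00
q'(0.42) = -6.46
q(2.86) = -8.12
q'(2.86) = -3.08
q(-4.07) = -2.63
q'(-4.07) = 2.43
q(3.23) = -9.33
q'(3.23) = -3.46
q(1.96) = -5.82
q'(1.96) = -1.99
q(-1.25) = 1.26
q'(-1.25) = 0.40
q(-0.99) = 1.34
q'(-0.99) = 0.20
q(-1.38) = 1.20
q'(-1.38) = 0.49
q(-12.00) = -47.57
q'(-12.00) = 8.94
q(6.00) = -22.50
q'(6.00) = -5.98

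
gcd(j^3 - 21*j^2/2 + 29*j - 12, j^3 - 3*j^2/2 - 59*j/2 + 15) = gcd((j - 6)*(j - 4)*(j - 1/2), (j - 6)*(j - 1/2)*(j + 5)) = j^2 - 13*j/2 + 3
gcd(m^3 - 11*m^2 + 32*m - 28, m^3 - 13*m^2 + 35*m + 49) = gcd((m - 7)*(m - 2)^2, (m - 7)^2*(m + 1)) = m - 7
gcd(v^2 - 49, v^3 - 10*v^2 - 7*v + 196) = v - 7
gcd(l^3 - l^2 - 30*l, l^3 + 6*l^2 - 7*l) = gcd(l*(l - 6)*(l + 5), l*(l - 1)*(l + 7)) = l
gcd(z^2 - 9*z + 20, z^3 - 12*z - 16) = z - 4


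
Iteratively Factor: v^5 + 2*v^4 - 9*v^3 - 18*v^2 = (v)*(v^4 + 2*v^3 - 9*v^2 - 18*v) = v*(v - 3)*(v^3 + 5*v^2 + 6*v) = v*(v - 3)*(v + 2)*(v^2 + 3*v) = v*(v - 3)*(v + 2)*(v + 3)*(v)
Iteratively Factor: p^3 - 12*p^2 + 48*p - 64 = (p - 4)*(p^2 - 8*p + 16) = (p - 4)^2*(p - 4)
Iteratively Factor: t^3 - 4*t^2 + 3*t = (t - 1)*(t^2 - 3*t) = (t - 3)*(t - 1)*(t)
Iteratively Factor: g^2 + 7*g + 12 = (g + 4)*(g + 3)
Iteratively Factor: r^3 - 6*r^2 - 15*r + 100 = (r - 5)*(r^2 - r - 20) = (r - 5)*(r + 4)*(r - 5)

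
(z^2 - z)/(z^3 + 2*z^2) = (z - 1)/(z*(z + 2))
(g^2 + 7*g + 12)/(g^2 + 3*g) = (g + 4)/g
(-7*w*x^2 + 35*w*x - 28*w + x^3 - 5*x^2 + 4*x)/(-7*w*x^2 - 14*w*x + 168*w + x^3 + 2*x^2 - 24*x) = (x - 1)/(x + 6)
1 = 1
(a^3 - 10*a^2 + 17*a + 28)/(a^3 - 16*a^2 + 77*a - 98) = (a^2 - 3*a - 4)/(a^2 - 9*a + 14)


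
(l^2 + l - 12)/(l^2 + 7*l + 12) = (l - 3)/(l + 3)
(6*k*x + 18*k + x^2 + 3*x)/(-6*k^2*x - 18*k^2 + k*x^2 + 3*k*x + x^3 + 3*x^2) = (6*k + x)/(-6*k^2 + k*x + x^2)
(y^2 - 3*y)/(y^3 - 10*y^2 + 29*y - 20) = y*(y - 3)/(y^3 - 10*y^2 + 29*y - 20)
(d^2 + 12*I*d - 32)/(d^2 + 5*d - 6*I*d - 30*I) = (d^2 + 12*I*d - 32)/(d^2 + d*(5 - 6*I) - 30*I)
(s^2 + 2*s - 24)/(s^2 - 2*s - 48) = (s - 4)/(s - 8)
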